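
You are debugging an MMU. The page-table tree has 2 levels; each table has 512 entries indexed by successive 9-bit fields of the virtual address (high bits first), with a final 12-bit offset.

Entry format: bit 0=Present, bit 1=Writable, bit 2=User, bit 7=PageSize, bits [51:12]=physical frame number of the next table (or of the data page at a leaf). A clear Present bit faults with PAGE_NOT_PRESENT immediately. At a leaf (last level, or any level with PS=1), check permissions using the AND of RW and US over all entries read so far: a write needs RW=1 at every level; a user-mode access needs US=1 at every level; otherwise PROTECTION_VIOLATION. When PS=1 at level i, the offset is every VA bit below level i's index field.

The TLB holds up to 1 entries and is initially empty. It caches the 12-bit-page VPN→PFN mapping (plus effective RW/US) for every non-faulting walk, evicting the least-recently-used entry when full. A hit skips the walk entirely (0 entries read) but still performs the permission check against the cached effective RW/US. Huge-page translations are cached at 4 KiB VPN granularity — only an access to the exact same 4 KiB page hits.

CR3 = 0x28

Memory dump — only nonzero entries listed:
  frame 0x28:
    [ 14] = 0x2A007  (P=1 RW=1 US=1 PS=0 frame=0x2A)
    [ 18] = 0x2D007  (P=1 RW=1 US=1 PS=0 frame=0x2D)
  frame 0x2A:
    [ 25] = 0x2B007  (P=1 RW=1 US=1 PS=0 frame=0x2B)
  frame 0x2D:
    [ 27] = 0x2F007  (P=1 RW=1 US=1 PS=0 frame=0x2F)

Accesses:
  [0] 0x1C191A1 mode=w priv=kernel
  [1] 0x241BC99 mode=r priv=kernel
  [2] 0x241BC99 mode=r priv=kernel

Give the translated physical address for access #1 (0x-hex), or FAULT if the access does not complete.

Walk each access:
#0 VA=0x1C191A1 (w,kernel):
  L0 @0x28[14] → 0x2A007  P=1,RW=1,US=1,PS=0
  L1 @0x2A[25] → 0x2B007  P=1,RW=1,US=1,PS=0
  → PA=0x2B1A1  (2 entries read)
#1 VA=0x241BC99 (r,kernel):
  L0 @0x28[18] → 0x2D007  P=1,RW=1,US=1,PS=0
  L1 @0x2D[27] → 0x2F007  P=1,RW=1,US=1,PS=0
  → PA=0x2FC99  (2 entries read)
#2 VA=0x241BC99 (r,kernel):
  TLB hit vpn=0x241B → PA=0x2FC99

Access #1 PA: 0x2FC99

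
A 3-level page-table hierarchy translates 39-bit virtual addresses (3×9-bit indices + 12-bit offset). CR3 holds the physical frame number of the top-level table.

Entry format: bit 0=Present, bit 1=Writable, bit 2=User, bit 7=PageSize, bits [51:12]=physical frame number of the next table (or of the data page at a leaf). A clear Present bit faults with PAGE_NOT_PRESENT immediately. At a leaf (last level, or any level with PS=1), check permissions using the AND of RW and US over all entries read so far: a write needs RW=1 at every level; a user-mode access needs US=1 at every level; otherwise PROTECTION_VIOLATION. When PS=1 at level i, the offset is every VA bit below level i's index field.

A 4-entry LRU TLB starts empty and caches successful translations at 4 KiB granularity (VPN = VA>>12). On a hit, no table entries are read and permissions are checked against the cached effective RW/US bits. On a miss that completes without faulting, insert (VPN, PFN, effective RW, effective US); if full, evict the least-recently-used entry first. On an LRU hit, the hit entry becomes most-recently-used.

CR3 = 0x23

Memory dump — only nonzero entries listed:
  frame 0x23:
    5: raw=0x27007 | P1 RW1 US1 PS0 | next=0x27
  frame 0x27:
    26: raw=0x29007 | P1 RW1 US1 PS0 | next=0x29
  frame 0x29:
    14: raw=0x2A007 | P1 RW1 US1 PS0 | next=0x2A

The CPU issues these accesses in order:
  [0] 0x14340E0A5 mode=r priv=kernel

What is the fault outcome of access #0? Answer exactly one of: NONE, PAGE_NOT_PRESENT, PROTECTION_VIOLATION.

Trace:
#0 VA=0x14340E0A5 (r,kernel):
  L0: frame=0x23 idx=5 entry=0x27007 [P=1 RW=1 US=1 PS=0]
  L1: frame=0x27 idx=26 entry=0x29007 [P=1 RW=1 US=1 PS=0]
  L2: frame=0x29 idx=14 entry=0x2A007 [P=1 RW=1 US=1 PS=0]
  ✓ 0x2A0A5  — 3 lookups

Access #0 fault: NONE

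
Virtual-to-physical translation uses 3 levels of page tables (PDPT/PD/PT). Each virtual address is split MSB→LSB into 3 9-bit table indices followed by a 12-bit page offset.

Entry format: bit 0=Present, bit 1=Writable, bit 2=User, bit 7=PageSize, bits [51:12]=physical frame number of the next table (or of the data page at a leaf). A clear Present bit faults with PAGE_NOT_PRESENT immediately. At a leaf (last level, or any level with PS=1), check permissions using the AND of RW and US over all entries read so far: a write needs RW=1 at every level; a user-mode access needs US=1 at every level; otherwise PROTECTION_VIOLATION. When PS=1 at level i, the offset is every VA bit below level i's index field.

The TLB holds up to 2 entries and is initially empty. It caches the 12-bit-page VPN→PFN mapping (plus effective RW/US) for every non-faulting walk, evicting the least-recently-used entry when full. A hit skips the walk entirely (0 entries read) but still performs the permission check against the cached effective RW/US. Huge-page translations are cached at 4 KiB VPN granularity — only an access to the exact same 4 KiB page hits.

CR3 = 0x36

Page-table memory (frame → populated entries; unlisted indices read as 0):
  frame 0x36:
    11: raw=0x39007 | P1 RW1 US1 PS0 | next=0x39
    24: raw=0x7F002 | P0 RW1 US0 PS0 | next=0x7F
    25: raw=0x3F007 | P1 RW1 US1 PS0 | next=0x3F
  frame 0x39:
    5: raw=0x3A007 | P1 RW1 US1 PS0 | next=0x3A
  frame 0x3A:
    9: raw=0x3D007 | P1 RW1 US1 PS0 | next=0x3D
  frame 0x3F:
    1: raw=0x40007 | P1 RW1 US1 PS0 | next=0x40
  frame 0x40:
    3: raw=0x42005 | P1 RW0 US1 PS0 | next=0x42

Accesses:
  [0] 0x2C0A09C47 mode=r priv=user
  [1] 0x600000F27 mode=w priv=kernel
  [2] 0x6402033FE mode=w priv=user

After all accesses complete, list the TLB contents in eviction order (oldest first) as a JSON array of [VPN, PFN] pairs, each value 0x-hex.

Per-access translation:
#0 VA=0x2C0A09C47 (r,user):
  L0: frame=0x36 idx=11 entry=0x39007 [P=1 RW=1 US=1 PS=0]
  L1: frame=0x39 idx=5 entry=0x3A007 [P=1 RW=1 US=1 PS=0]
  L2: frame=0x3A idx=9 entry=0x3D007 [P=1 RW=1 US=1 PS=0]
  ✓ 0x3DC47  — 3 lookups
#1 VA=0x600000F27 (w,kernel):
  L0: frame=0x36 idx=24 entry=0x7F002 [P=0 RW=1 US=0 PS=0]
  ✗ PAGE_NOT_PRESENT  [1 reads]
#2 VA=0x6402033FE (w,user):
  L0: frame=0x36 idx=25 entry=0x3F007 [P=1 RW=1 US=1 PS=0]
  L1: frame=0x3F idx=1 entry=0x40007 [P=1 RW=1 US=1 PS=0]
  L2: frame=0x40 idx=3 entry=0x42005 [P=1 RW=0 US=1 PS=0]
  ✗ PROTECTION_VIOLATION  [3 reads]

TLB: [["0x2C0A09", "0x3D"]]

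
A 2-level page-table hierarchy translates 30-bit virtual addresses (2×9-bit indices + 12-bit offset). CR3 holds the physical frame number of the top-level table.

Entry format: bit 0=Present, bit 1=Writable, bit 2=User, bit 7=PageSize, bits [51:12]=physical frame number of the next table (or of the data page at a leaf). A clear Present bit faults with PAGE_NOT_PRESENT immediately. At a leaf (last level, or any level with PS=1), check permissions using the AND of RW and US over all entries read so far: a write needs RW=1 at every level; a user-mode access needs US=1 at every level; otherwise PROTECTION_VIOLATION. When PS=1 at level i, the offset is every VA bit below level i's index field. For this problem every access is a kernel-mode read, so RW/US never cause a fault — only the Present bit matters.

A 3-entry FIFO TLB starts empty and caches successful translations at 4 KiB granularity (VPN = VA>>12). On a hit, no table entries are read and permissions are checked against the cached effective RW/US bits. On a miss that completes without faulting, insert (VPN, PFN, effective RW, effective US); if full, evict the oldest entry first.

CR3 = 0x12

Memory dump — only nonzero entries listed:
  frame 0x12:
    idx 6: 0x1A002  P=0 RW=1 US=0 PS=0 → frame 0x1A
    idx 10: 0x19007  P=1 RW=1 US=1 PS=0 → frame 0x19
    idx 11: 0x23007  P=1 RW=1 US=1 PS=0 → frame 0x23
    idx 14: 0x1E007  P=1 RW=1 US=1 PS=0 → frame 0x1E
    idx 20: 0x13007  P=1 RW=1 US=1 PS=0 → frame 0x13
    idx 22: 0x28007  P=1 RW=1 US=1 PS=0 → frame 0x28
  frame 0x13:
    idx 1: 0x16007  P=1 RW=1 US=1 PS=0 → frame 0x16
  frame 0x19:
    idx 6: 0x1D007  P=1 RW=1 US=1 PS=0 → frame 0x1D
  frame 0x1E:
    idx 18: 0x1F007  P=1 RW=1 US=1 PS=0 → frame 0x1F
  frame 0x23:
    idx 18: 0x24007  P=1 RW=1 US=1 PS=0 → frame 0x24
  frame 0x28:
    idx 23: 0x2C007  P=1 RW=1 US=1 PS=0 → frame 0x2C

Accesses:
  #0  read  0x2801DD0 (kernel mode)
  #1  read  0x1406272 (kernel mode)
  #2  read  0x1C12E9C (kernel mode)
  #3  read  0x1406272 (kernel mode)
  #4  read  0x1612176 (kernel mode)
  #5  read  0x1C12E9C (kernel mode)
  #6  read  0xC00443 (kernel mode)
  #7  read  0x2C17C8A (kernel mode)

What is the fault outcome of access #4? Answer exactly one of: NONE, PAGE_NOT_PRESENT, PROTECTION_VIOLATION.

Per-access translation:
#0 VA=0x2801DD0 (r,kernel):
  lvl0: tbl 0x12, slot 20 ⇒ 0x13007 (P1/RW1/US1/PS0)
  lvl1: tbl 0x13, slot 1 ⇒ 0x16007 (P1/RW1/US1/PS0)
  ⇒ phys 0x16DD0  [2 reads]
#1 VA=0x1406272 (r,kernel):
  lvl0: tbl 0x12, slot 10 ⇒ 0x19007 (P1/RW1/US1/PS0)
  lvl1: tbl 0x19, slot 6 ⇒ 0x1D007 (P1/RW1/US1/PS0)
  ⇒ phys 0x1D272  [2 reads]
#2 VA=0x1C12E9C (r,kernel):
  lvl0: tbl 0x12, slot 14 ⇒ 0x1E007 (P1/RW1/US1/PS0)
  lvl1: tbl 0x1E, slot 18 ⇒ 0x1F007 (P1/RW1/US1/PS0)
  ⇒ phys 0x1FE9C  [2 reads]
#3 VA=0x1406272 (r,kernel):
  TLB hit vpn=0x1406 → PA=0x1D272
#4 VA=0x1612176 (r,kernel):
  lvl0: tbl 0x12, slot 11 ⇒ 0x23007 (P1/RW1/US1/PS0)
  lvl1: tbl 0x23, slot 18 ⇒ 0x24007 (P1/RW1/US1/PS0)
  ⇒ phys 0x24176  [2 reads]
#5 VA=0x1C12E9C (r,kernel):
  TLB hit vpn=0x1C12 → PA=0x1FE9C
#6 VA=0xC00443 (r,kernel):
  lvl0: tbl 0x12, slot 6 ⇒ 0x1A002 (P0/RW1/US0/PS0)
  → PAGE_NOT_PRESENT  (1 entries read)
#7 VA=0x2C17C8A (r,kernel):
  lvl0: tbl 0x12, slot 22 ⇒ 0x28007 (P1/RW1/US1/PS0)
  lvl1: tbl 0x28, slot 23 ⇒ 0x2C007 (P1/RW1/US1/PS0)
  ⇒ phys 0x2CC8A  [2 reads]

Access #4 fault: NONE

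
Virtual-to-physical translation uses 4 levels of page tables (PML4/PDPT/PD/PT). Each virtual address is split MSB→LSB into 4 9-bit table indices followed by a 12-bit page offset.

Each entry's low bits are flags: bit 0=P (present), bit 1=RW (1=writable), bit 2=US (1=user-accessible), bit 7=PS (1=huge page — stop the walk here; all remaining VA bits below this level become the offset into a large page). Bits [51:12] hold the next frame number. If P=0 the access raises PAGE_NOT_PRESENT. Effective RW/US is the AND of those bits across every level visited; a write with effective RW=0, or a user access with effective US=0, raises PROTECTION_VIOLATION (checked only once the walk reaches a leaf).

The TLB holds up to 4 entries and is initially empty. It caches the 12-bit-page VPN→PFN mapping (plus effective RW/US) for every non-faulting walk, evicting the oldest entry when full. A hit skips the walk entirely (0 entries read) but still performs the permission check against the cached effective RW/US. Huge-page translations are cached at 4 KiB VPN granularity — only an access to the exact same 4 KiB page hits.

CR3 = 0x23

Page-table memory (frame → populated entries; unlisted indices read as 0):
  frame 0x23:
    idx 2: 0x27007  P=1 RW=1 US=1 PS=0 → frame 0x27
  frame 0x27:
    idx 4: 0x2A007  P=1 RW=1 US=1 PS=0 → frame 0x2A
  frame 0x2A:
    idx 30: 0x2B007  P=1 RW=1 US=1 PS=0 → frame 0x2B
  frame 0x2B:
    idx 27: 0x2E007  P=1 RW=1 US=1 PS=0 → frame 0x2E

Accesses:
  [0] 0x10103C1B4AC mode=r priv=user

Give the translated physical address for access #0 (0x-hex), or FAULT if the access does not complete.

Walk each access:
#0 VA=0x10103C1B4AC (r,user):
  L0: frame=0x23 idx=2 entry=0x27007 [P=1 RW=1 US=1 PS=0]
  L1: frame=0x27 idx=4 entry=0x2A007 [P=1 RW=1 US=1 PS=0]
  L2: frame=0x2A idx=30 entry=0x2B007 [P=1 RW=1 US=1 PS=0]
  L3: frame=0x2B idx=27 entry=0x2E007 [P=1 RW=1 US=1 PS=0]
  → PA=0x2E4AC  (4 entries read)

Access #0 PA: 0x2E4AC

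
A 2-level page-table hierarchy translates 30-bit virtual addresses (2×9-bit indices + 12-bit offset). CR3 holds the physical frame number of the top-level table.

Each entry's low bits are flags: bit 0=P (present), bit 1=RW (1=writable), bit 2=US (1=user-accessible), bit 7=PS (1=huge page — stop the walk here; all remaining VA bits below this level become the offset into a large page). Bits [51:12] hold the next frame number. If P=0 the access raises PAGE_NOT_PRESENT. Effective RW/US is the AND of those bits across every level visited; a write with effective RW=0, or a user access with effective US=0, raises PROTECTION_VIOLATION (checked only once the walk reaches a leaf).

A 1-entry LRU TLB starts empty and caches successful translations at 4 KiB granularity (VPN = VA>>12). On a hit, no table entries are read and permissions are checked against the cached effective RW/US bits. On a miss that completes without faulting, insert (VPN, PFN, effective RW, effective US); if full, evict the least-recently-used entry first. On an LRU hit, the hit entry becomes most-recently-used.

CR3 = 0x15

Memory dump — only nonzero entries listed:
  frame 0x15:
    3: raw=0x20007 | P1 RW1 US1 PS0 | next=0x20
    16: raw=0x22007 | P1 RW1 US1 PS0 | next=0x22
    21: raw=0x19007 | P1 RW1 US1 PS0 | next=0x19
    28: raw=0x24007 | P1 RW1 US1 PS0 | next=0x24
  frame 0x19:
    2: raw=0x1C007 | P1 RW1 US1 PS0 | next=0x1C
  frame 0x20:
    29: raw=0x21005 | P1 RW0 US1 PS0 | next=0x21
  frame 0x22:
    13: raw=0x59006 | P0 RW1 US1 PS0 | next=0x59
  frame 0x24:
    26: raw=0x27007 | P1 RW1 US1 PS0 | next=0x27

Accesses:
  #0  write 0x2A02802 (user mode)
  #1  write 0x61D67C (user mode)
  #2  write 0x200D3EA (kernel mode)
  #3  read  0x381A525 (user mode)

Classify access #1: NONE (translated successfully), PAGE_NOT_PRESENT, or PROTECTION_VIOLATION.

Walk each access:
#0 VA=0x2A02802 (w,user):
  L0: frame=0x15 idx=21 entry=0x19007 [P=1 RW=1 US=1 PS=0]
  L1: frame=0x19 idx=2 entry=0x1C007 [P=1 RW=1 US=1 PS=0]
  ⇒ phys 0x1C802  [2 reads]
#1 VA=0x61D67C (w,user):
  L0: frame=0x15 idx=3 entry=0x20007 [P=1 RW=1 US=1 PS=0]
  L1: frame=0x20 idx=29 entry=0x21005 [P=1 RW=0 US=1 PS=0]
  ⇒ fault: PROTECTION_VIOLATION  — 2 lookups
#2 VA=0x200D3EA (w,kernel):
  L0: frame=0x15 idx=16 entry=0x22007 [P=1 RW=1 US=1 PS=0]
  L1: frame=0x22 idx=13 entry=0x59006 [P=0 RW=1 US=1 PS=0]
  ⇒ fault: PAGE_NOT_PRESENT  — 2 lookups
#3 VA=0x381A525 (r,user):
  L0: frame=0x15 idx=28 entry=0x24007 [P=1 RW=1 US=1 PS=0]
  L1: frame=0x24 idx=26 entry=0x27007 [P=1 RW=1 US=1 PS=0]
  ⇒ phys 0x27525  [2 reads]

Access #1 fault: PROTECTION_VIOLATION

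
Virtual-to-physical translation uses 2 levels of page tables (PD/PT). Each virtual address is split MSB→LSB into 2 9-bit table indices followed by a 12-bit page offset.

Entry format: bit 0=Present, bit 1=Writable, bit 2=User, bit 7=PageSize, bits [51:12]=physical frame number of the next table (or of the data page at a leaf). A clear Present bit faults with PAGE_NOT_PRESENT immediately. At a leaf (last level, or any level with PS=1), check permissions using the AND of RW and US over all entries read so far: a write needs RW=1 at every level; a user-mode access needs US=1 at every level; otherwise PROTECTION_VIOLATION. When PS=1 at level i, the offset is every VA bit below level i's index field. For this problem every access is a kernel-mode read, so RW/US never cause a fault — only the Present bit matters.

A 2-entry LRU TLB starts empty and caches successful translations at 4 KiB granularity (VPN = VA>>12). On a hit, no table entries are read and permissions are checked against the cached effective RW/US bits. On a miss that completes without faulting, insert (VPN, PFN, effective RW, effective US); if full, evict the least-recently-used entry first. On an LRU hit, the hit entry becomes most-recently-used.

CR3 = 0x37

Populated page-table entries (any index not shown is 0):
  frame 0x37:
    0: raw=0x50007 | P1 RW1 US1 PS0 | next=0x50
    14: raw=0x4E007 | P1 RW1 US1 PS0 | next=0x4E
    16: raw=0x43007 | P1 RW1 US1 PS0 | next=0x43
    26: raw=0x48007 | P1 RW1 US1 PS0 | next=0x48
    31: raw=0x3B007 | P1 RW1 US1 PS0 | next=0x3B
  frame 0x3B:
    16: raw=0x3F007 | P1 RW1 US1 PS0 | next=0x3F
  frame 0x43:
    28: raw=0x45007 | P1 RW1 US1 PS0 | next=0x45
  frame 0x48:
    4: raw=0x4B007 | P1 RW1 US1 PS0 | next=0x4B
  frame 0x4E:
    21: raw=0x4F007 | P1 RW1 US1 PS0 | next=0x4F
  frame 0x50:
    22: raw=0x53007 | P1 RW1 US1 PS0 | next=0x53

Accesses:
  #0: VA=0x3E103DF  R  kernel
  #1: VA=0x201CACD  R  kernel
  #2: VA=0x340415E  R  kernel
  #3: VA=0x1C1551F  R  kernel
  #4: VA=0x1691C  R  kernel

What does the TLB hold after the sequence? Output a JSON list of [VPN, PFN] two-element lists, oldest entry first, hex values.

Trace:
#0 VA=0x3E103DF (r,kernel):
  [0] read 0x37 idx=31: raw=0x3B007 flags P=1 W=1 U=1 S=0
  [1] read 0x3B idx=16: raw=0x3F007 flags P=1 W=1 U=1 S=0
  ✓ 0x3F3DF  — 2 lookups
#1 VA=0x201CACD (r,kernel):
  [0] read 0x37 idx=16: raw=0x43007 flags P=1 W=1 U=1 S=0
  [1] read 0x43 idx=28: raw=0x45007 flags P=1 W=1 U=1 S=0
  ✓ 0x45ACD  — 2 lookups
#2 VA=0x340415E (r,kernel):
  [0] read 0x37 idx=26: raw=0x48007 flags P=1 W=1 U=1 S=0
  [1] read 0x48 idx=4: raw=0x4B007 flags P=1 W=1 U=1 S=0
  ✓ 0x4B15E  — 2 lookups
#3 VA=0x1C1551F (r,kernel):
  [0] read 0x37 idx=14: raw=0x4E007 flags P=1 W=1 U=1 S=0
  [1] read 0x4E idx=21: raw=0x4F007 flags P=1 W=1 U=1 S=0
  ✓ 0x4F51F  — 2 lookups
#4 VA=0x1691C (r,kernel):
  [0] read 0x37 idx=0: raw=0x50007 flags P=1 W=1 U=1 S=0
  [1] read 0x50 idx=22: raw=0x53007 flags P=1 W=1 U=1 S=0
  ✓ 0x5391C  — 2 lookups

TLB: [["0x1C15", "0x4F"], ["0x16", "0x53"]]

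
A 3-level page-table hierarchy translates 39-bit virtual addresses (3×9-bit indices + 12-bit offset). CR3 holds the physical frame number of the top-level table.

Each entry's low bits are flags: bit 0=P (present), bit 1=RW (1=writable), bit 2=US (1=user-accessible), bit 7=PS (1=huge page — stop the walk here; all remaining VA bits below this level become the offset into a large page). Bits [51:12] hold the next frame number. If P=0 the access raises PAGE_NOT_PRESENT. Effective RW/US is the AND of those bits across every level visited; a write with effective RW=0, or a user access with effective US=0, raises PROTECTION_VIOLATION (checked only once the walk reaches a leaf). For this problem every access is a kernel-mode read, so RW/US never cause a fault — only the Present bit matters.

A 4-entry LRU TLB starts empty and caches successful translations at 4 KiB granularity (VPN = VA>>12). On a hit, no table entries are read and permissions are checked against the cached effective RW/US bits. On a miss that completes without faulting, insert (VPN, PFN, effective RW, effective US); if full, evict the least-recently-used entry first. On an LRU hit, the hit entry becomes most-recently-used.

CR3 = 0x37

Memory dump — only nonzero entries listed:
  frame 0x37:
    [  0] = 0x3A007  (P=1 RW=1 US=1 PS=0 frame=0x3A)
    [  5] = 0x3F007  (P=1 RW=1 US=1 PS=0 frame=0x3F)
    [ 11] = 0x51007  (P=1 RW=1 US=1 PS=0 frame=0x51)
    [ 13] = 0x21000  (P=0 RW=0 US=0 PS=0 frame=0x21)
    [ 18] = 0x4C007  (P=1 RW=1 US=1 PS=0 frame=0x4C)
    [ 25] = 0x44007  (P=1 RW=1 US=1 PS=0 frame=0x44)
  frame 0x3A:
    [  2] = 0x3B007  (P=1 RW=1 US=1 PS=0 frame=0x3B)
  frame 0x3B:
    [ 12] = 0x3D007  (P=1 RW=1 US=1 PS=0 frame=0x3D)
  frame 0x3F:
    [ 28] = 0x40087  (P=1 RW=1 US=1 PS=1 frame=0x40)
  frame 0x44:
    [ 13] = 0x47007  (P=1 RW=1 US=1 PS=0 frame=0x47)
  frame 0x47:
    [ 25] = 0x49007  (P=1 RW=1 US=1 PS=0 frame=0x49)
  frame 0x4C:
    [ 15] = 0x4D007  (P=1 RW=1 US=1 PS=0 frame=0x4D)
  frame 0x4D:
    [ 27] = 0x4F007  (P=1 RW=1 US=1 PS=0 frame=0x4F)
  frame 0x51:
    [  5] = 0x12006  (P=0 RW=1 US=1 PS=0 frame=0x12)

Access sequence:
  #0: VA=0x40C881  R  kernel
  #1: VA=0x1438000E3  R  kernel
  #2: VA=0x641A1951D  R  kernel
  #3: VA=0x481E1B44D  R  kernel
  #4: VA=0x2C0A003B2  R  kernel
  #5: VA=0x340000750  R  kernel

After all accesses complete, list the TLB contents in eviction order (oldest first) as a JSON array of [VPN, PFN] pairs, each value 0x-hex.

Per-access translation:
#0 VA=0x40C881 (r,kernel):
  lvl0: tbl 0x37, slot 0 ⇒ 0x3A007 (P1/RW1/US1/PS0)
  lvl1: tbl 0x3A, slot 2 ⇒ 0x3B007 (P1/RW1/US1/PS0)
  lvl2: tbl 0x3B, slot 12 ⇒ 0x3D007 (P1/RW1/US1/PS0)
  ✓ 0x3D881  — 3 lookups
#1 VA=0x1438000E3 (r,kernel):
  lvl0: tbl 0x37, slot 5 ⇒ 0x3F007 (P1/RW1/US1/PS0)
  lvl1: tbl 0x3F, slot 28 ⇒ 0x40087 (P1/RW1/US1/PS1)
  ✓ 0x400E3 (huge @L1)  — 2 lookups
#2 VA=0x641A1951D (r,kernel):
  lvl0: tbl 0x37, slot 25 ⇒ 0x44007 (P1/RW1/US1/PS0)
  lvl1: tbl 0x44, slot 13 ⇒ 0x47007 (P1/RW1/US1/PS0)
  lvl2: tbl 0x47, slot 25 ⇒ 0x49007 (P1/RW1/US1/PS0)
  ✓ 0x4951D  — 3 lookups
#3 VA=0x481E1B44D (r,kernel):
  lvl0: tbl 0x37, slot 18 ⇒ 0x4C007 (P1/RW1/US1/PS0)
  lvl1: tbl 0x4C, slot 15 ⇒ 0x4D007 (P1/RW1/US1/PS0)
  lvl2: tbl 0x4D, slot 27 ⇒ 0x4F007 (P1/RW1/US1/PS0)
  ✓ 0x4F44D  — 3 lookups
#4 VA=0x2C0A003B2 (r,kernel):
  lvl0: tbl 0x37, slot 11 ⇒ 0x51007 (P1/RW1/US1/PS0)
  lvl1: tbl 0x51, slot 5 ⇒ 0x12006 (P0/RW1/US1/PS0)
  ✗ PAGE_NOT_PRESENT  [2 reads]
#5 VA=0x340000750 (r,kernel):
  lvl0: tbl 0x37, slot 13 ⇒ 0x21000 (P0/RW0/US0/PS0)
  ✗ PAGE_NOT_PRESENT  [1 reads]

TLB: [["0x40C", "0x3D"], ["0x143800", "0x40"], ["0x641A19", "0x49"], ["0x481E1B", "0x4F"]]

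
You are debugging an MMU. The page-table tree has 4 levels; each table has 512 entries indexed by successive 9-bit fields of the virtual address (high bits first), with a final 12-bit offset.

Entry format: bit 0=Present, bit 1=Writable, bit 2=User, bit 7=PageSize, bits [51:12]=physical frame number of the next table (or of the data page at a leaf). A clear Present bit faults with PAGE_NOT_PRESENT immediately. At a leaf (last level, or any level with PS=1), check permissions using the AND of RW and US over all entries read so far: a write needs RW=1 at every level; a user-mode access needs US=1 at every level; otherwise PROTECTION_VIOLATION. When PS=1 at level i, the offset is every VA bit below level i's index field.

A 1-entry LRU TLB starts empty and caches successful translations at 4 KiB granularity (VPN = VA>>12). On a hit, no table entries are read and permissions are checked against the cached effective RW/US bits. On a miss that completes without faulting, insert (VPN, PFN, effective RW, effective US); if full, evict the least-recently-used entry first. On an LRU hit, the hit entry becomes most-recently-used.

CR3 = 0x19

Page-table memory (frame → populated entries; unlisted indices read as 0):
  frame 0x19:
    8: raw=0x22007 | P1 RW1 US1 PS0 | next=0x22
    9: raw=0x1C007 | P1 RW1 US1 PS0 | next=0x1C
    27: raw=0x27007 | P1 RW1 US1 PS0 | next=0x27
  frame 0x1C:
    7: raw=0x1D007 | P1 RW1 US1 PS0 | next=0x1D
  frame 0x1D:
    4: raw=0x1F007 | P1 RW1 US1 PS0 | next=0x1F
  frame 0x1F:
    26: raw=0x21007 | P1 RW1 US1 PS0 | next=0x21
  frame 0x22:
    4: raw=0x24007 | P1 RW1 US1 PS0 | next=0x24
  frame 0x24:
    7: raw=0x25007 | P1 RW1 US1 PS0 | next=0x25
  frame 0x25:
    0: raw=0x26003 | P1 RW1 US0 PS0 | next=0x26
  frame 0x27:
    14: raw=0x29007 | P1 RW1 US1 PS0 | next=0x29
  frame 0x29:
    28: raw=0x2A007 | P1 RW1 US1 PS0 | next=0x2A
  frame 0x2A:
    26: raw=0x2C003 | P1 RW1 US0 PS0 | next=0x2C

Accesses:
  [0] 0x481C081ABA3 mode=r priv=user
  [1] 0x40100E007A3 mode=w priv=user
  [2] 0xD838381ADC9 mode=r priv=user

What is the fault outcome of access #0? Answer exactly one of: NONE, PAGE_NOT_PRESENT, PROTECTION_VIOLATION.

Walk each access:
#0 VA=0x481C081ABA3 (r,user):
  L0 @0x19[9] → 0x1C007  P=1,RW=1,US=1,PS=0
  L1 @0x1C[7] → 0x1D007  P=1,RW=1,US=1,PS=0
  L2 @0x1D[4] → 0x1F007  P=1,RW=1,US=1,PS=0
  L3 @0x1F[26] → 0x21007  P=1,RW=1,US=1,PS=0
  → PA=0x21BA3  (4 entries read)
#1 VA=0x40100E007A3 (w,user):
  L0 @0x19[8] → 0x22007  P=1,RW=1,US=1,PS=0
  L1 @0x22[4] → 0x24007  P=1,RW=1,US=1,PS=0
  L2 @0x24[7] → 0x25007  P=1,RW=1,US=1,PS=0
  L3 @0x25[0] → 0x26003  P=1,RW=1,US=0,PS=0
  → PROTECTION_VIOLATION  (4 entries read)
#2 VA=0xD838381ADC9 (r,user):
  L0 @0x19[27] → 0x27007  P=1,RW=1,US=1,PS=0
  L1 @0x27[14] → 0x29007  P=1,RW=1,US=1,PS=0
  L2 @0x29[28] → 0x2A007  P=1,RW=1,US=1,PS=0
  L3 @0x2A[26] → 0x2C003  P=1,RW=1,US=0,PS=0
  → PROTECTION_VIOLATION  (4 entries read)

Access #0 fault: NONE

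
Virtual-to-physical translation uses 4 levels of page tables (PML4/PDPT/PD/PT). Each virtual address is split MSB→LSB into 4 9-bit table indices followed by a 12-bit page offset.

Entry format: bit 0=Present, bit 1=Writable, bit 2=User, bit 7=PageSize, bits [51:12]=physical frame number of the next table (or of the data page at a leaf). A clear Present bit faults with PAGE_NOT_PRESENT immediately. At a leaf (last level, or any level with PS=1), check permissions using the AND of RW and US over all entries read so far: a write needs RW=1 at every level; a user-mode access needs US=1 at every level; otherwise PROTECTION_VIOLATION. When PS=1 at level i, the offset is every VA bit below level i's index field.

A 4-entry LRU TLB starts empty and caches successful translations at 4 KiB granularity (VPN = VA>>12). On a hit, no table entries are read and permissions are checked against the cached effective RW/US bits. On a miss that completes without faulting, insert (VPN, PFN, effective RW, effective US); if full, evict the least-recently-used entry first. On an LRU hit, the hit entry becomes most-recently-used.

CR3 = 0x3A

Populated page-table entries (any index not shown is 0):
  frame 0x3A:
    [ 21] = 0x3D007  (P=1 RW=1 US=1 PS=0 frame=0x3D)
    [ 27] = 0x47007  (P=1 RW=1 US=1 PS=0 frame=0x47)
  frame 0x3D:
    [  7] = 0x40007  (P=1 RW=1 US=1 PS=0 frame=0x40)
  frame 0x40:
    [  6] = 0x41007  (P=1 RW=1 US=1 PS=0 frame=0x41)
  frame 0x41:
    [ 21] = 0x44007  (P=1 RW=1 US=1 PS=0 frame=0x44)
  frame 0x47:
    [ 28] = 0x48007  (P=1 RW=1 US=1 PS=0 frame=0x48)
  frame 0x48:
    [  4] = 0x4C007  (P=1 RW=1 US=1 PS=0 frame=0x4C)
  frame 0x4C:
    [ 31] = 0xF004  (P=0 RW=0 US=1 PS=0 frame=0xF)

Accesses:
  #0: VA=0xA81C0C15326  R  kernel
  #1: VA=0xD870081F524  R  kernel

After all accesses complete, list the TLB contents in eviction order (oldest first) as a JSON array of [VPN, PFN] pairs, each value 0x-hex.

Trace:
#0 VA=0xA81C0C15326 (r,kernel):
  L0 @0x3A[21] → 0x3D007  P=1,RW=1,US=1,PS=0
  L1 @0x3D[7] → 0x40007  P=1,RW=1,US=1,PS=0
  L2 @0x40[6] → 0x41007  P=1,RW=1,US=1,PS=0
  L3 @0x41[21] → 0x44007  P=1,RW=1,US=1,PS=0
  → PA=0x44326  (4 entries read)
#1 VA=0xD870081F524 (r,kernel):
  L0 @0x3A[27] → 0x47007  P=1,RW=1,US=1,PS=0
  L1 @0x47[28] → 0x48007  P=1,RW=1,US=1,PS=0
  L2 @0x48[4] → 0x4C007  P=1,RW=1,US=1,PS=0
  L3 @0x4C[31] → 0xF004  P=0,RW=0,US=1,PS=0
  ⇒ fault: PAGE_NOT_PRESENT  — 4 lookups

TLB: [["0xA81C0C15", "0x44"]]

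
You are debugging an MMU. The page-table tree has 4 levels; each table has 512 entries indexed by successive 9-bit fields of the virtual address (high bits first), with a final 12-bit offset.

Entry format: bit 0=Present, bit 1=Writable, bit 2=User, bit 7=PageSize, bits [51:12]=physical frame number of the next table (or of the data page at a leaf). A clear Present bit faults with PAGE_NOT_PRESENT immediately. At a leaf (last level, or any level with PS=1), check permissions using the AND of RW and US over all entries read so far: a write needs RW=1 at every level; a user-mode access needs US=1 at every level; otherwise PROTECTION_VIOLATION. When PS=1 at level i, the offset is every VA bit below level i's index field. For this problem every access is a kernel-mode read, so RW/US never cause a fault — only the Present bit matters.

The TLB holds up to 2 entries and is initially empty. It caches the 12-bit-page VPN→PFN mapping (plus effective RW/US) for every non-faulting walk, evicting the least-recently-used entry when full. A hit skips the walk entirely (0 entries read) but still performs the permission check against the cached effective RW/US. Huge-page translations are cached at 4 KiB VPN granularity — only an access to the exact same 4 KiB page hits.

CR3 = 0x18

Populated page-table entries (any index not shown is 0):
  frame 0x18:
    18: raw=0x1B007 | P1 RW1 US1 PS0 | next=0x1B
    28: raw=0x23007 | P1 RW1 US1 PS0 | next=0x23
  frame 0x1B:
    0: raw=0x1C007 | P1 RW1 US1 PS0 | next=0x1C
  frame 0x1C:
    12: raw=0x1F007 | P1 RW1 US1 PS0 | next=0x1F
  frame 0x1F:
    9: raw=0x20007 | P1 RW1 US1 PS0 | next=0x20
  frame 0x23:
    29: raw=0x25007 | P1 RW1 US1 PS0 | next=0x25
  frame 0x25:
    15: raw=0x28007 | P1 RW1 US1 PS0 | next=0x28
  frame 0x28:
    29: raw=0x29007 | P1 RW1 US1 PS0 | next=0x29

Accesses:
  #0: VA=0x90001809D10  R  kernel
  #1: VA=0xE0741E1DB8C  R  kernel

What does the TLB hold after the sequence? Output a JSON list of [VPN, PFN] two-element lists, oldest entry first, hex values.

Walk each access:
#0 VA=0x90001809D10 (r,kernel):
  L0: frame=0x18 idx=18 entry=0x1B007 [P=1 RW=1 US=1 PS=0]
  L1: frame=0x1B idx=0 entry=0x1C007 [P=1 RW=1 US=1 PS=0]
  L2: frame=0x1C idx=12 entry=0x1F007 [P=1 RW=1 US=1 PS=0]
  L3: frame=0x1F idx=9 entry=0x20007 [P=1 RW=1 US=1 PS=0]
  ⇒ phys 0x20D10  [4 reads]
#1 VA=0xE0741E1DB8C (r,kernel):
  L0: frame=0x18 idx=28 entry=0x23007 [P=1 RW=1 US=1 PS=0]
  L1: frame=0x23 idx=29 entry=0x25007 [P=1 RW=1 US=1 PS=0]
  L2: frame=0x25 idx=15 entry=0x28007 [P=1 RW=1 US=1 PS=0]
  L3: frame=0x28 idx=29 entry=0x29007 [P=1 RW=1 US=1 PS=0]
  ⇒ phys 0x29B8C  [4 reads]

TLB: [["0x90001809", "0x20"], ["0xE0741E1D", "0x29"]]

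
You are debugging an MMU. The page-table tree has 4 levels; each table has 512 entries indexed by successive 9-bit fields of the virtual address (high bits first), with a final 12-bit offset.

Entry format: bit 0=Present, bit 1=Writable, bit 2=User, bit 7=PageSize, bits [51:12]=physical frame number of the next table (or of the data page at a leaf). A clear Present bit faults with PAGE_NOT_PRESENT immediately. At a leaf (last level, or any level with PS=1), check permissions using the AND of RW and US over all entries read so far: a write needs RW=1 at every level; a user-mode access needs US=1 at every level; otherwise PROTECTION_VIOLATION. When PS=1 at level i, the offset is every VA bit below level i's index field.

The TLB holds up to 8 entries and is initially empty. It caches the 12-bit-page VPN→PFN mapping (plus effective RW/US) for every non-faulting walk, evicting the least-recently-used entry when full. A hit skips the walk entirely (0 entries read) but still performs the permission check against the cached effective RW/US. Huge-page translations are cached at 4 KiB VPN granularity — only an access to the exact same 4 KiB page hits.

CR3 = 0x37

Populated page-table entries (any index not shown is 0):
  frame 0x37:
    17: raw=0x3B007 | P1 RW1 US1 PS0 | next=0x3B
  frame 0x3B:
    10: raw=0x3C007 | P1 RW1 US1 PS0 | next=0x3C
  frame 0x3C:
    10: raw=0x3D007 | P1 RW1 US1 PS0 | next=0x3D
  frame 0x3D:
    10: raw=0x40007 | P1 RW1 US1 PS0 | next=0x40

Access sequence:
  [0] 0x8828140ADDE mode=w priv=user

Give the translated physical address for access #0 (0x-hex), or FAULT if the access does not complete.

Per-access translation:
#0 VA=0x8828140ADDE (w,user):
  [0] read 0x37 idx=17: raw=0x3B007 flags P=1 W=1 U=1 S=0
  [1] read 0x3B idx=10: raw=0x3C007 flags P=1 W=1 U=1 S=0
  [2] read 0x3C idx=10: raw=0x3D007 flags P=1 W=1 U=1 S=0
  [3] read 0x3D idx=10: raw=0x40007 flags P=1 W=1 U=1 S=0
  ⇒ phys 0x40DDE  [4 reads]

Access #0 PA: 0x40DDE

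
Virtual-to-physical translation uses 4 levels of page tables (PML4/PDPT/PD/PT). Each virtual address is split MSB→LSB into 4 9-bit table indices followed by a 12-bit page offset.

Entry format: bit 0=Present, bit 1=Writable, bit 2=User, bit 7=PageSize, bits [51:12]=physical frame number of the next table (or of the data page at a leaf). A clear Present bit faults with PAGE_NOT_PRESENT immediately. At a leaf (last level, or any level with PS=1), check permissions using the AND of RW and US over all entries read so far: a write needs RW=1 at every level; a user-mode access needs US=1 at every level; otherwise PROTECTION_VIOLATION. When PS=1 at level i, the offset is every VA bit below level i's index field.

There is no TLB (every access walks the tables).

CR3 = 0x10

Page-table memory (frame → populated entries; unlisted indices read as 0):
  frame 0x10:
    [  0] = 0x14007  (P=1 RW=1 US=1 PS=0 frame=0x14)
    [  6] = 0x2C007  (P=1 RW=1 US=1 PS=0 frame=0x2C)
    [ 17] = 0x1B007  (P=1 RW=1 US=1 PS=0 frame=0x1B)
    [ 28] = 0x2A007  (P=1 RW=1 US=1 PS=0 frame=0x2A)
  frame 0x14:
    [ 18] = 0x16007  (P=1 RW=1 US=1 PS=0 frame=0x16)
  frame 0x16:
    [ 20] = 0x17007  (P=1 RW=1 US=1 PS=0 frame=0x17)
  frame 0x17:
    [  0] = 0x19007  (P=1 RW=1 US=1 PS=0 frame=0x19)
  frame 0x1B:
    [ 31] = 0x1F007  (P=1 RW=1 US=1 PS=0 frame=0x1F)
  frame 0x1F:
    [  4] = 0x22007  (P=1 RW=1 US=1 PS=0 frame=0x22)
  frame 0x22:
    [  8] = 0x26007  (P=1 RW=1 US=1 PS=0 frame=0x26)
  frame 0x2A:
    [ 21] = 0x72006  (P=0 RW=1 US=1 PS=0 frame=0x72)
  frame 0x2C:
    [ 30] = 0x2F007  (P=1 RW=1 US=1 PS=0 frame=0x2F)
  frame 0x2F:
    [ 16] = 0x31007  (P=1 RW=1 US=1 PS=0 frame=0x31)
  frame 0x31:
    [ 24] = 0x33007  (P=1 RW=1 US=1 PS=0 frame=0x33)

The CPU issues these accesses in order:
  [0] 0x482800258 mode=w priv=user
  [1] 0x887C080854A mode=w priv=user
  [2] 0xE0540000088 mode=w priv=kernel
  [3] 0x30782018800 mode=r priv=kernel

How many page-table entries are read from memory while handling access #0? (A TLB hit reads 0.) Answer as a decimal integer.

Trace:
#0 VA=0x482800258 (w,user):
  [0] read 0x10 idx=0: raw=0x14007 flags P=1 W=1 U=1 S=0
  [1] read 0x14 idx=18: raw=0x16007 flags P=1 W=1 U=1 S=0
  [2] read 0x16 idx=20: raw=0x17007 flags P=1 W=1 U=1 S=0
  [3] read 0x17 idx=0: raw=0x19007 flags P=1 W=1 U=1 S=0
  → PA=0x19258  (4 entries read)
#1 VA=0x887C080854A (w,user):
  [0] read 0x10 idx=17: raw=0x1B007 flags P=1 W=1 U=1 S=0
  [1] read 0x1B idx=31: raw=0x1F007 flags P=1 W=1 U=1 S=0
  [2] read 0x1F idx=4: raw=0x22007 flags P=1 W=1 U=1 S=0
  [3] read 0x22 idx=8: raw=0x26007 flags P=1 W=1 U=1 S=0
  → PA=0x2654A  (4 entries read)
#2 VA=0xE0540000088 (w,kernel):
  [0] read 0x10 idx=28: raw=0x2A007 flags P=1 W=1 U=1 S=0
  [1] read 0x2A idx=21: raw=0x72006 flags P=0 W=1 U=1 S=0
  → PAGE_NOT_PRESENT  (2 entries read)
#3 VA=0x30782018800 (r,kernel):
  [0] read 0x10 idx=6: raw=0x2C007 flags P=1 W=1 U=1 S=0
  [1] read 0x2C idx=30: raw=0x2F007 flags P=1 W=1 U=1 S=0
  [2] read 0x2F idx=16: raw=0x31007 flags P=1 W=1 U=1 S=0
  [3] read 0x31 idx=24: raw=0x33007 flags P=1 W=1 U=1 S=0
  → PA=0x33800  (4 entries read)

Entries read for #0: 4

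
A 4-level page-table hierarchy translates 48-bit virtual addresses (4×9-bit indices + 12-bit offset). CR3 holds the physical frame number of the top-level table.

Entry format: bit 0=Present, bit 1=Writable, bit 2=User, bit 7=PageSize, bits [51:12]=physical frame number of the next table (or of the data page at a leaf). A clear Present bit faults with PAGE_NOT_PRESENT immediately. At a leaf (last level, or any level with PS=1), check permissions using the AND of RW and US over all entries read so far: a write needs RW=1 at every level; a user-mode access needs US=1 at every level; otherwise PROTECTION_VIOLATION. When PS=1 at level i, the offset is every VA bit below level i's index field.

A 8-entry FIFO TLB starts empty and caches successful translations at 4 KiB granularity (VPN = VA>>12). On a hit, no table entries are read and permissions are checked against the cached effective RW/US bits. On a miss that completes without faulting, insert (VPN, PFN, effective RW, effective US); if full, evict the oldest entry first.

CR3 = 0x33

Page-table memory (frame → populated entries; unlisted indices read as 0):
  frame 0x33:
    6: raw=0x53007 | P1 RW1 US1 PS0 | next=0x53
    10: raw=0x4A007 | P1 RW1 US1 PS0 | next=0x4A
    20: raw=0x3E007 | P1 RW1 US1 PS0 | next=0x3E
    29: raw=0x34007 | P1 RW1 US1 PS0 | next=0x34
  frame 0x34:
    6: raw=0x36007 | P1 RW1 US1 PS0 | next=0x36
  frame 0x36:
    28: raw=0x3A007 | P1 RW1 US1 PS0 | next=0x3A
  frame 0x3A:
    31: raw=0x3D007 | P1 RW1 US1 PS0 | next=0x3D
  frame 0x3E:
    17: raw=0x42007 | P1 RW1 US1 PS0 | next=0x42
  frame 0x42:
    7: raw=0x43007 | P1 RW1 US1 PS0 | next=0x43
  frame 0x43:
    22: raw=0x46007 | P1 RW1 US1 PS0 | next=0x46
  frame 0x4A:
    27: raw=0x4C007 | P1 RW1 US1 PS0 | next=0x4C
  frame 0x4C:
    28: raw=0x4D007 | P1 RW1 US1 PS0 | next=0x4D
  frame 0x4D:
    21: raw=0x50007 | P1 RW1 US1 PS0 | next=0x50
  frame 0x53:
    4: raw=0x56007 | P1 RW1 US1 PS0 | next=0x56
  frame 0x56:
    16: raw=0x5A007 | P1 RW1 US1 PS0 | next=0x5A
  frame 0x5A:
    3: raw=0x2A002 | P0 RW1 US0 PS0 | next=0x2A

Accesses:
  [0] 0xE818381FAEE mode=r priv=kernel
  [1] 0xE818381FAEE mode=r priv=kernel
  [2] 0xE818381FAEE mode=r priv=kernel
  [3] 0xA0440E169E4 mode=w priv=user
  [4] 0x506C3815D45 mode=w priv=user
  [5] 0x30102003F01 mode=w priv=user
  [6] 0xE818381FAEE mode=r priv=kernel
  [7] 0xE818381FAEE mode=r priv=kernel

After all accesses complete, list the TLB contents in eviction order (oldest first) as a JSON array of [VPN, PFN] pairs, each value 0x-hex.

Per-access translation:
#0 VA=0xE818381FAEE (r,kernel):
  lvl0: tbl 0x33, slot 29 ⇒ 0x34007 (P1/RW1/US1/PS0)
  lvl1: tbl 0x34, slot 6 ⇒ 0x36007 (P1/RW1/US1/PS0)
  lvl2: tbl 0x36, slot 28 ⇒ 0x3A007 (P1/RW1/US1/PS0)
  lvl3: tbl 0x3A, slot 31 ⇒ 0x3D007 (P1/RW1/US1/PS0)
  ✓ 0x3DAEE  — 4 lookups
#1 VA=0xE818381FAEE (r,kernel):
  TLB hit vpn=0xE818381F → PA=0x3DAEE
#2 VA=0xE818381FAEE (r,kernel):
  TLB hit vpn=0xE818381F → PA=0x3DAEE
#3 VA=0xA0440E169E4 (w,user):
  lvl0: tbl 0x33, slot 20 ⇒ 0x3E007 (P1/RW1/US1/PS0)
  lvl1: tbl 0x3E, slot 17 ⇒ 0x42007 (P1/RW1/US1/PS0)
  lvl2: tbl 0x42, slot 7 ⇒ 0x43007 (P1/RW1/US1/PS0)
  lvl3: tbl 0x43, slot 22 ⇒ 0x46007 (P1/RW1/US1/PS0)
  ✓ 0x469E4  — 4 lookups
#4 VA=0x506C3815D45 (w,user):
  lvl0: tbl 0x33, slot 10 ⇒ 0x4A007 (P1/RW1/US1/PS0)
  lvl1: tbl 0x4A, slot 27 ⇒ 0x4C007 (P1/RW1/US1/PS0)
  lvl2: tbl 0x4C, slot 28 ⇒ 0x4D007 (P1/RW1/US1/PS0)
  lvl3: tbl 0x4D, slot 21 ⇒ 0x50007 (P1/RW1/US1/PS0)
  ✓ 0x50D45  — 4 lookups
#5 VA=0x30102003F01 (w,user):
  lvl0: tbl 0x33, slot 6 ⇒ 0x53007 (P1/RW1/US1/PS0)
  lvl1: tbl 0x53, slot 4 ⇒ 0x56007 (P1/RW1/US1/PS0)
  lvl2: tbl 0x56, slot 16 ⇒ 0x5A007 (P1/RW1/US1/PS0)
  lvl3: tbl 0x5A, slot 3 ⇒ 0x2A002 (P0/RW1/US0/PS0)
  ✗ PAGE_NOT_PRESENT  [4 reads]
#6 VA=0xE818381FAEE (r,kernel):
  TLB hit vpn=0xE818381F → PA=0x3DAEE
#7 VA=0xE818381FAEE (r,kernel):
  TLB hit vpn=0xE818381F → PA=0x3DAEE

TLB: [["0xE818381F", "0x3D"], ["0xA0440E16", "0x46"], ["0x506C3815", "0x50"]]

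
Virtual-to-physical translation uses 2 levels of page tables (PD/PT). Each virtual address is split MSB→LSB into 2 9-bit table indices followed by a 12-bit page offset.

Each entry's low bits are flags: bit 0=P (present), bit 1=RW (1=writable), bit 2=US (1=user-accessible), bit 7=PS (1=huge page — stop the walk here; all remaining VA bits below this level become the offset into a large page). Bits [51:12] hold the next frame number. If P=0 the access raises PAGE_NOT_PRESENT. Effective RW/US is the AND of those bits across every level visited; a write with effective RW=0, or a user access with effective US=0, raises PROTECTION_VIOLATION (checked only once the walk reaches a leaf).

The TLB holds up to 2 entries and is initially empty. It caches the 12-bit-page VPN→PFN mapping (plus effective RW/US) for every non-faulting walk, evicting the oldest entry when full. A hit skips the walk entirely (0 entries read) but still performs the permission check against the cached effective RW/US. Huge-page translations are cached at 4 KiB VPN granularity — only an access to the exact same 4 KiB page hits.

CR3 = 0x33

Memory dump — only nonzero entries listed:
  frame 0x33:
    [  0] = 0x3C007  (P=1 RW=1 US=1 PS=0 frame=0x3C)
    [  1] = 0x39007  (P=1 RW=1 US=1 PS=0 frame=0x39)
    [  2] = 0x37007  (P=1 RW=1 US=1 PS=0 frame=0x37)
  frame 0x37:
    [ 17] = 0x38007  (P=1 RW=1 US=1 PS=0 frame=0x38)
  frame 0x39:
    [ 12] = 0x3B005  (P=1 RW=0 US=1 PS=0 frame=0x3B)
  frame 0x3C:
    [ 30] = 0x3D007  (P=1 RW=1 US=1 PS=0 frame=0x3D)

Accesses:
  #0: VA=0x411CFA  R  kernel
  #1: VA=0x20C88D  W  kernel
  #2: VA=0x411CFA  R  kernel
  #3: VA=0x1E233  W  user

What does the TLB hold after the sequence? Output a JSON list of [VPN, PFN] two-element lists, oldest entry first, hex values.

Trace:
#0 VA=0x411CFA (r,kernel):
  L0: frame=0x33 idx=2 entry=0x37007 [P=1 RW=1 US=1 PS=0]
  L1: frame=0x37 idx=17 entry=0x38007 [P=1 RW=1 US=1 PS=0]
  → PA=0x38CFA  (2 entries read)
#1 VA=0x20C88D (w,kernel):
  L0: frame=0x33 idx=1 entry=0x39007 [P=1 RW=1 US=1 PS=0]
  L1: frame=0x39 idx=12 entry=0x3B005 [P=1 RW=0 US=1 PS=0]
  ⇒ fault: PROTECTION_VIOLATION  — 2 lookups
#2 VA=0x411CFA (r,kernel):
  TLB hit vpn=0x411 → PA=0x38CFA
#3 VA=0x1E233 (w,user):
  L0: frame=0x33 idx=0 entry=0x3C007 [P=1 RW=1 US=1 PS=0]
  L1: frame=0x3C idx=30 entry=0x3D007 [P=1 RW=1 US=1 PS=0]
  → PA=0x3D233  (2 entries read)

TLB: [["0x411", "0x38"], ["0x1E", "0x3D"]]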